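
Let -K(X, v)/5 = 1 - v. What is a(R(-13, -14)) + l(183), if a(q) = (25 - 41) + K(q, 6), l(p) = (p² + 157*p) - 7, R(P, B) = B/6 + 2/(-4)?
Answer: 62222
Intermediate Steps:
R(P, B) = -½ + B/6 (R(P, B) = B*(⅙) + 2*(-¼) = B/6 - ½ = -½ + B/6)
K(X, v) = -5 + 5*v (K(X, v) = -5*(1 - v) = -5 + 5*v)
l(p) = -7 + p² + 157*p
a(q) = 9 (a(q) = (25 - 41) + (-5 + 5*6) = -16 + (-5 + 30) = -16 + 25 = 9)
a(R(-13, -14)) + l(183) = 9 + (-7 + 183² + 157*183) = 9 + (-7 + 33489 + 28731) = 9 + 62213 = 62222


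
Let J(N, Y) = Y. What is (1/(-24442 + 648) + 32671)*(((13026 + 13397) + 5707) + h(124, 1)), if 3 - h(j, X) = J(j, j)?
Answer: 24882957099957/23794 ≈ 1.0458e+9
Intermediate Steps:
h(j, X) = 3 - j
(1/(-24442 + 648) + 32671)*(((13026 + 13397) + 5707) + h(124, 1)) = (1/(-24442 + 648) + 32671)*(((13026 + 13397) + 5707) + (3 - 1*124)) = (1/(-23794) + 32671)*((26423 + 5707) + (3 - 124)) = (-1/23794 + 32671)*(32130 - 121) = (777373773/23794)*32009 = 24882957099957/23794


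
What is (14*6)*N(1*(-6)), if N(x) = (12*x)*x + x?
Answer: 35784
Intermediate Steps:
N(x) = x + 12*x**2 (N(x) = 12*x**2 + x = x + 12*x**2)
(14*6)*N(1*(-6)) = (14*6)*((1*(-6))*(1 + 12*(1*(-6)))) = 84*(-6*(1 + 12*(-6))) = 84*(-6*(1 - 72)) = 84*(-6*(-71)) = 84*426 = 35784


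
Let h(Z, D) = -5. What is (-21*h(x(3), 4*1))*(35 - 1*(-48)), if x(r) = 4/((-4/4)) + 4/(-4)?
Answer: 8715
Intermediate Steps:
x(r) = -5 (x(r) = 4/((-4*1/4)) + 4*(-1/4) = 4/(-1) - 1 = 4*(-1) - 1 = -4 - 1 = -5)
(-21*h(x(3), 4*1))*(35 - 1*(-48)) = (-21*(-5))*(35 - 1*(-48)) = 105*(35 + 48) = 105*83 = 8715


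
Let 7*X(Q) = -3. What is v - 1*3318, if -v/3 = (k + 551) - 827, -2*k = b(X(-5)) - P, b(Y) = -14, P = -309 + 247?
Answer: -2418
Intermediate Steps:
X(Q) = -3/7 (X(Q) = (⅐)*(-3) = -3/7)
P = -62
k = -24 (k = -(-14 - 1*(-62))/2 = -(-14 + 62)/2 = -½*48 = -24)
v = 900 (v = -3*((-24 + 551) - 827) = -3*(527 - 827) = -3*(-300) = 900)
v - 1*3318 = 900 - 1*3318 = 900 - 3318 = -2418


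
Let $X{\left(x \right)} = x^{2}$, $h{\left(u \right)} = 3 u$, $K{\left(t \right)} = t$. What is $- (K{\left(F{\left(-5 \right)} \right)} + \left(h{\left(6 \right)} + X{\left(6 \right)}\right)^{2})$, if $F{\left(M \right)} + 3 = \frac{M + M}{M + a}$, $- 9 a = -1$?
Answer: $- \frac{64131}{22} \approx -2915.0$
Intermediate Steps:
$a = \frac{1}{9}$ ($a = \left(- \frac{1}{9}\right) \left(-1\right) = \frac{1}{9} \approx 0.11111$)
$F{\left(M \right)} = -3 + \frac{2 M}{\frac{1}{9} + M}$ ($F{\left(M \right)} = -3 + \frac{M + M}{M + \frac{1}{9}} = -3 + \frac{2 M}{\frac{1}{9} + M}$)
$- (K{\left(F{\left(-5 \right)} \right)} + \left(h{\left(6 \right)} + X{\left(6 \right)}\right)^{2}) = - (\frac{3 \left(-1 - -15\right)}{1 + 9 \left(-5\right)} + \left(3 \cdot 6 + 6^{2}\right)^{2}) = - (\frac{3 \left(-1 + 15\right)}{1 - 45} + \left(18 + 36\right)^{2}) = - (3 \frac{1}{-44} \cdot 14 + 54^{2}) = - (3 \left(- \frac{1}{44}\right) 14 + 2916) = - (- \frac{21}{22} + 2916) = \left(-1\right) \frac{64131}{22} = - \frac{64131}{22}$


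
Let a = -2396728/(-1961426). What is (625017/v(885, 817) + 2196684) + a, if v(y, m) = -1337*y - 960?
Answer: 50022612607442909/22771867415 ≈ 2.1967e+6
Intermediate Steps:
v(y, m) = -960 - 1337*y
a = 70492/57689 (a = -2396728*(-1/1961426) = 70492/57689 ≈ 1.2219)
(625017/v(885, 817) + 2196684) + a = (625017/(-960 - 1337*885) + 2196684) + 70492/57689 = (625017/(-960 - 1183245) + 2196684) + 70492/57689 = (625017/(-1184205) + 2196684) + 70492/57689 = (625017*(-1/1184205) + 2196684) + 70492/57689 = (-208339/394735 + 2196684) + 70492/57689 = 867107850401/394735 + 70492/57689 = 50022612607442909/22771867415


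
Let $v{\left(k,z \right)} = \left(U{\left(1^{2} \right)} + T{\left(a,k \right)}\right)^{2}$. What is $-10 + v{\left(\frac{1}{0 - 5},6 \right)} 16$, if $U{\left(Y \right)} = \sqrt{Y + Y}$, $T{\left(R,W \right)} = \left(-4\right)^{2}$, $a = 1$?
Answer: $4118 + 512 \sqrt{2} \approx 4842.1$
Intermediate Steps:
$T{\left(R,W \right)} = 16$
$U{\left(Y \right)} = \sqrt{2} \sqrt{Y}$ ($U{\left(Y \right)} = \sqrt{2 Y} = \sqrt{2} \sqrt{Y}$)
$v{\left(k,z \right)} = \left(16 + \sqrt{2}\right)^{2}$ ($v{\left(k,z \right)} = \left(\sqrt{2} \sqrt{1^{2}} + 16\right)^{2} = \left(\sqrt{2} \sqrt{1} + 16\right)^{2} = \left(\sqrt{2} \cdot 1 + 16\right)^{2} = \left(\sqrt{2} + 16\right)^{2} = \left(16 + \sqrt{2}\right)^{2}$)
$-10 + v{\left(\frac{1}{0 - 5},6 \right)} 16 = -10 + \left(16 + \sqrt{2}\right)^{2} \cdot 16 = -10 + 16 \left(16 + \sqrt{2}\right)^{2}$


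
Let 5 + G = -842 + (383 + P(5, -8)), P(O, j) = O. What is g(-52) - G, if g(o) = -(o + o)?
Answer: 563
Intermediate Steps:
g(o) = -2*o
G = -459 (G = -5 + (-842 + (383 + 5)) = -5 + (-842 + 388) = -5 - 454 = -459)
g(-52) - G = -2*(-52) - 1*(-459) = 104 + 459 = 563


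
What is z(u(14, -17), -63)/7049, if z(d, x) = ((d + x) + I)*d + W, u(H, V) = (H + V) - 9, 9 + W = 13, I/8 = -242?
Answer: 3448/1007 ≈ 3.4240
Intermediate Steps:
I = -1936 (I = 8*(-242) = -1936)
W = 4 (W = -9 + 13 = 4)
u(H, V) = -9 + H + V
z(d, x) = 4 + d*(-1936 + d + x) (z(d, x) = ((d + x) - 1936)*d + 4 = (-1936 + d + x)*d + 4 = d*(-1936 + d + x) + 4 = 4 + d*(-1936 + d + x))
z(u(14, -17), -63)/7049 = (4 + (-9 + 14 - 17)² - 1936*(-9 + 14 - 17) + (-9 + 14 - 17)*(-63))/7049 = (4 + (-12)² - 1936*(-12) - 12*(-63))*(1/7049) = (4 + 144 + 23232 + 756)*(1/7049) = 24136*(1/7049) = 3448/1007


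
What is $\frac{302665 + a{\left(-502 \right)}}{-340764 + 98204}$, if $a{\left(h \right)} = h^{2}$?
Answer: $- \frac{554669}{242560} \approx -2.2867$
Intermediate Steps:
$\frac{302665 + a{\left(-502 \right)}}{-340764 + 98204} = \frac{302665 + \left(-502\right)^{2}}{-340764 + 98204} = \frac{302665 + 252004}{-242560} = 554669 \left(- \frac{1}{242560}\right) = - \frac{554669}{242560}$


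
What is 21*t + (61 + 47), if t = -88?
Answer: -1740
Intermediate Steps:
21*t + (61 + 47) = 21*(-88) + (61 + 47) = -1848 + 108 = -1740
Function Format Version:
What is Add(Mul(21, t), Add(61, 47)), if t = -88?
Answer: -1740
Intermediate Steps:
Add(Mul(21, t), Add(61, 47)) = Add(Mul(21, -88), Add(61, 47)) = Add(-1848, 108) = -1740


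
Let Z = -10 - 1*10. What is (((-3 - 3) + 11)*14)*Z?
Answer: -1400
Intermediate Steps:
Z = -20 (Z = -10 - 10 = -20)
(((-3 - 3) + 11)*14)*Z = (((-3 - 3) + 11)*14)*(-20) = ((-6 + 11)*14)*(-20) = (5*14)*(-20) = 70*(-20) = -1400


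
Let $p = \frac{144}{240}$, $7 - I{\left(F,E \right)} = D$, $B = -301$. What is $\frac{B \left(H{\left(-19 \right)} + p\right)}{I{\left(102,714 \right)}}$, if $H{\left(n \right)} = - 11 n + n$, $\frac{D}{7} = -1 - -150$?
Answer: $\frac{40979}{740} \approx 55.377$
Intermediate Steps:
$D = 1043$ ($D = 7 \left(-1 - -150\right) = 7 \left(-1 + 150\right) = 7 \cdot 149 = 1043$)
$I{\left(F,E \right)} = -1036$ ($I{\left(F,E \right)} = 7 - 1043 = -1036$)
$H{\left(n \right)} = - 10 n$
$p = \frac{3}{5}$ ($p = 144 \cdot \frac{1}{240} = \frac{3}{5} \approx 0.6$)
$\frac{B \left(H{\left(-19 \right)} + p\right)}{I{\left(102,714 \right)}} = \frac{\left(-301\right) \left(\left(-10\right) \left(-19\right) + \frac{3}{5}\right)}{-1036} = - 301 \left(190 + \frac{3}{5}\right) \left(- \frac{1}{1036}\right) = \left(-301\right) \frac{953}{5} \left(- \frac{1}{1036}\right) = \left(- \frac{286853}{5}\right) \left(- \frac{1}{1036}\right) = \frac{40979}{740}$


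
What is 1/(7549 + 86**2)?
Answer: 1/14945 ≈ 6.6912e-5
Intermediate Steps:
1/(7549 + 86**2) = 1/(7549 + 7396) = 1/14945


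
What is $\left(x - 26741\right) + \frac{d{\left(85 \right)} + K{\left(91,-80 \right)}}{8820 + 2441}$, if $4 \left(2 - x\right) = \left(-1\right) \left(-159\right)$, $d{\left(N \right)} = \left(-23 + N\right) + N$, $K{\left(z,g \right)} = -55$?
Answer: $- \frac{1206221647}{45044} \approx -26779.0$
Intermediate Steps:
$d{\left(N \right)} = -23 + 2 N$
$x = - \frac{151}{4}$ ($x = 2 - \frac{\left(-1\right) \left(-159\right)}{4} = 2 - \frac{159}{4} = - \frac{151}{4} \approx -37.75$)
$\left(x - 26741\right) + \frac{d{\left(85 \right)} + K{\left(91,-80 \right)}}{8820 + 2441} = \left(- \frac{151}{4} - 26741\right) + \frac{\left(-23 + 2 \cdot 85\right) - 55}{8820 + 2441} = - \frac{107115}{4} + \frac{\left(-23 + 170\right) - 55}{11261} = - \frac{107115}{4} + \left(147 - 55\right) \frac{1}{11261} = - \frac{107115}{4} + 92 \cdot \frac{1}{11261} = - \frac{107115}{4} + \frac{92}{11261} = - \frac{1206221647}{45044}$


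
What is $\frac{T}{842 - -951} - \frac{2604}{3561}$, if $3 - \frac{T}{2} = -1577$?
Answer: $\frac{2194596}{2128291} \approx 1.0312$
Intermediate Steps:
$T = 3160$ ($T = 6 - -3154 = 6 + 3154 = 3160$)
$\frac{T}{842 - -951} - \frac{2604}{3561} = \frac{3160}{842 - -951} - \frac{2604}{3561} = \frac{3160}{842 + 951} - \frac{868}{1187} = \frac{3160}{1793} - \frac{868}{1187} = \frac{2194596}{2128291}$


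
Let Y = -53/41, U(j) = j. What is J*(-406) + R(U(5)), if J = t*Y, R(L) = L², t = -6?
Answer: -128083/41 ≈ -3124.0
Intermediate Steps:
Y = -53/41 (Y = -53*1/41 = -53/41 ≈ -1.2927)
J = 318/41 (J = -6*(-53/41) = 318/41 ≈ 7.7561)
J*(-406) + R(U(5)) = (318/41)*(-406) + 5² = -129108/41 + 25 = -128083/41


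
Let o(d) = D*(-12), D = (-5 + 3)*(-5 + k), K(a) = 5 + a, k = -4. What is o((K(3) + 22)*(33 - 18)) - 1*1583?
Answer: -1799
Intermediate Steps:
D = 18 (D = (-5 + 3)*(-5 - 4) = -2*(-9) = 18)
o(d) = -216 (o(d) = 18*(-12) = -216)
o((K(3) + 22)*(33 - 18)) - 1*1583 = -216 - 1*1583 = -216 - 1583 = -1799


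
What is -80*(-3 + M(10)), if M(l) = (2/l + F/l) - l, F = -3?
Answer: 1048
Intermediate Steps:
M(l) = -l - 1/l (M(l) = (2/l - 3/l) - l = -1/l - l = -l - 1/l)
-80*(-3 + M(10)) = -80*(-3 + (-1*10 - 1/10)) = -80*(-3 + (-10 - 1*⅒)) = -80*(-3 + (-10 - ⅒)) = -80*(-3 - 101/10) = -80*(-131/10) = 1048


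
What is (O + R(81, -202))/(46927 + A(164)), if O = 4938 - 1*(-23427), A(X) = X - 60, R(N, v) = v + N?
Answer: 28244/47031 ≈ 0.60054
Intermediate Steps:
R(N, v) = N + v
A(X) = -60 + X
O = 28365 (O = 4938 + 23427 = 28365)
(O + R(81, -202))/(46927 + A(164)) = (28365 + (81 - 202))/(46927 + (-60 + 164)) = (28365 - 121)/(46927 + 104) = 28244/47031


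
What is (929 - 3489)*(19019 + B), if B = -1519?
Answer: -44800000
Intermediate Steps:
(929 - 3489)*(19019 + B) = (929 - 3489)*(19019 - 1519) = -2560*17500 = -44800000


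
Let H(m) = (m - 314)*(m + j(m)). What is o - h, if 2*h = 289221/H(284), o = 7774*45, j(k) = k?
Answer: 3974165207/11360 ≈ 3.4984e+5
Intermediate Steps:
o = 349830
H(m) = 2*m*(-314 + m) (H(m) = (m - 314)*(m + m) = (-314 + m)*(2*m) = 2*m*(-314 + m))
h = -96407/11360 (h = (289221/((2*284*(-314 + 284))))/2 = (289221/((2*284*(-30))))/2 = (289221/(-17040))/2 = (289221*(-1/17040))/2 = (1/2)*(-96407/5680) = -96407/11360 ≈ -8.4865)
o - h = 349830 - 1*(-96407/11360) = 349830 + 96407/11360 = 3974165207/11360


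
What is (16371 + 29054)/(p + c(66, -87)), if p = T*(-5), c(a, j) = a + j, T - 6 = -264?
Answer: 45425/1269 ≈ 35.796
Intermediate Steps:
T = -258 (T = 6 - 264 = -258)
p = 1290 (p = -258*(-5) = 1290)
(16371 + 29054)/(p + c(66, -87)) = (16371 + 29054)/(1290 + (66 - 87)) = 45425/(1290 - 21) = 45425/1269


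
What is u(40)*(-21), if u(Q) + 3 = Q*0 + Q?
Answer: -777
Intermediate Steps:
u(Q) = -3 + Q (u(Q) = -3 + (Q*0 + Q) = -3 + (0 + Q) = -3 + Q)
u(40)*(-21) = (-3 + 40)*(-21) = 37*(-21) = -777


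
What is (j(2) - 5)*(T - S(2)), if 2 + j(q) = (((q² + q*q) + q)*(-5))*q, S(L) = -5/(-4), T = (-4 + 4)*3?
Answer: 535/4 ≈ 133.75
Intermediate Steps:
T = 0 (T = 0*3 = 0)
S(L) = 5/4 (S(L) = -5*(-¼) = 5/4)
j(q) = -2 + q*(-10*q² - 5*q) (j(q) = -2 + (((q² + q*q) + q)*(-5))*q = -2 + (((q² + q²) + q)*(-5))*q = -2 + ((2*q² + q)*(-5))*q = -2 + ((q + 2*q²)*(-5))*q = -2 + (-10*q² - 5*q)*q = -2 + q*(-10*q² - 5*q))
(j(2) - 5)*(T - S(2)) = ((-2 - 10*2³ - 5*2²) - 5)*(0 - 1*5/4) = ((-2 - 10*8 - 5*4) - 5)*(0 - 5/4) = ((-2 - 80 - 20) - 5)*(-5/4) = (-102 - 5)*(-5/4) = -107*(-5/4) = 535/4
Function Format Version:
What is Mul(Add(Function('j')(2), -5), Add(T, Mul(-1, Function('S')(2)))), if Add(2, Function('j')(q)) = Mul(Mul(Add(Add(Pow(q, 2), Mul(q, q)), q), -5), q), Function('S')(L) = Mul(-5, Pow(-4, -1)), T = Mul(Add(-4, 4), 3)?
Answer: Rational(535, 4) ≈ 133.75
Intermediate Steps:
T = 0 (T = Mul(0, 3) = 0)
Function('S')(L) = Rational(5, 4) (Function('S')(L) = Mul(-5, Rational(-1, 4)) = Rational(5, 4))
Function('j')(q) = Add(-2, Mul(q, Add(Mul(-10, Pow(q, 2)), Mul(-5, q)))) (Function('j')(q) = Add(-2, Mul(Mul(Add(Add(Pow(q, 2), Mul(q, q)), q), -5), q)) = Add(-2, Mul(Mul(Add(Add(Pow(q, 2), Pow(q, 2)), q), -5), q)) = Add(-2, Mul(Mul(Add(Mul(2, Pow(q, 2)), q), -5), q)) = Add(-2, Mul(Mul(Add(q, Mul(2, Pow(q, 2))), -5), q)) = Add(-2, Mul(Add(Mul(-10, Pow(q, 2)), Mul(-5, q)), q)) = Add(-2, Mul(q, Add(Mul(-10, Pow(q, 2)), Mul(-5, q)))))
Mul(Add(Function('j')(2), -5), Add(T, Mul(-1, Function('S')(2)))) = Mul(Add(Add(-2, Mul(-10, Pow(2, 3)), Mul(-5, Pow(2, 2))), -5), Add(0, Mul(-1, Rational(5, 4)))) = Mul(Add(Add(-2, Mul(-10, 8), Mul(-5, 4)), -5), Add(0, Rational(-5, 4))) = Mul(Add(Add(-2, -80, -20), -5), Rational(-5, 4)) = Mul(Add(-102, -5), Rational(-5, 4)) = Mul(-107, Rational(-5, 4)) = Rational(535, 4)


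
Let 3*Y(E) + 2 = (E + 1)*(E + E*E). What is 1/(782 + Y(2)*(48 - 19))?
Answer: 3/2810 ≈ 0.0010676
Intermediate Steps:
Y(E) = -⅔ + (1 + E)*(E + E²)/3 (Y(E) = -⅔ + ((E + 1)*(E + E*E))/3 = -⅔ + ((1 + E)*(E + E²))/3 = -⅔ + (1 + E)*(E + E²)/3)
1/(782 + Y(2)*(48 - 19)) = 1/(782 + (-⅔ + (⅓)*2 + (⅓)*2³ + (⅔)*2²)*(48 - 19)) = 1/(782 + (-⅔ + ⅔ + (⅓)*8 + (⅔)*4)*29) = 1/(782 + (-⅔ + ⅔ + 8/3 + 8/3)*29) = 1/(782 + (16/3)*29) = 1/(782 + 464/3) = 1/(2810/3) = 3/2810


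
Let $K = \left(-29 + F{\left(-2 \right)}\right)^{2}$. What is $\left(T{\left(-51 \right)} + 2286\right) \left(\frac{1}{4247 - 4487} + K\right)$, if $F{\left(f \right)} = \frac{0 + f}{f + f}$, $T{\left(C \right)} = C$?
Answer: $\frac{29045911}{16} \approx 1.8154 \cdot 10^{6}$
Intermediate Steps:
$F{\left(f \right)} = \frac{1}{2}$ ($F{\left(f \right)} = \frac{f}{2 f} = f \frac{1}{2 f} = \frac{1}{2}$)
$K = \frac{3249}{4}$ ($K = \left(-29 + \frac{1}{2}\right)^{2} = \left(- \frac{57}{2}\right)^{2} = \frac{3249}{4} \approx 812.25$)
$\left(T{\left(-51 \right)} + 2286\right) \left(\frac{1}{4247 - 4487} + K\right) = \left(-51 + 2286\right) \left(\frac{1}{4247 - 4487} + \frac{3249}{4}\right) = 2235 \left(\frac{1}{-240} + \frac{3249}{4}\right) = 2235 \left(- \frac{1}{240} + \frac{3249}{4}\right) = 2235 \cdot \frac{194939}{240} = \frac{29045911}{16}$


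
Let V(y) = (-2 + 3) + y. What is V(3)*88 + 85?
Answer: 437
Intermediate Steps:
V(y) = 1 + y
V(3)*88 + 85 = (1 + 3)*88 + 85 = 4*88 + 85 = 352 + 85 = 437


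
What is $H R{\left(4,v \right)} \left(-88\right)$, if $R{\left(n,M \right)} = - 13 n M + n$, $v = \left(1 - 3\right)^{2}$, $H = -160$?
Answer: $-2872320$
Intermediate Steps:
$v = 4$ ($v = \left(-2\right)^{2} = 4$)
$R{\left(n,M \right)} = n - 13 M n$ ($R{\left(n,M \right)} = - 13 M n + n = n - 13 M n$)
$H R{\left(4,v \right)} \left(-88\right) = - 160 \cdot 4 \left(1 - 52\right) \left(-88\right) = - 160 \cdot 4 \left(-51\right) \left(-88\right) = \left(-160\right) \left(-204\right) \left(-88\right) = 32640 \left(-88\right) = -2872320$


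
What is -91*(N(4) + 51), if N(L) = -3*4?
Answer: -3549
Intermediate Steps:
N(L) = -12
-91*(N(4) + 51) = -91*(-12 + 51) = -91*39 = -3549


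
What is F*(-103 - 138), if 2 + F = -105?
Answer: 25787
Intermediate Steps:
F = -107 (F = -2 - 105 = -107)
F*(-103 - 138) = -107*(-103 - 138) = -107*(-241) = 25787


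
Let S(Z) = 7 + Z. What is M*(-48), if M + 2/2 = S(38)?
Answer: -2112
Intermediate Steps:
M = 44 (M = -1 + (7 + 38) = -1 + 45 = 44)
M*(-48) = 44*(-48) = -2112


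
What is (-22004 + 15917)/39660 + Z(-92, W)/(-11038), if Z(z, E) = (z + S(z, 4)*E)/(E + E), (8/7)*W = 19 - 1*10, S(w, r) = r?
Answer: -703877593/4596554340 ≈ -0.15313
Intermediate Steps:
W = 63/8 (W = 7*(19 - 1*10)/8 = 7*(19 - 10)/8 = (7/8)*9 = 63/8 ≈ 7.8750)
Z(z, E) = (z + 4*E)/(2*E) (Z(z, E) = (z + 4*E)/(E + E) = (z + 4*E)/((2*E)) = (z + 4*E)*(1/(2*E)) = (z + 4*E)/(2*E))
(-22004 + 15917)/39660 + Z(-92, W)/(-11038) = (-22004 + 15917)/39660 + (2 + (½)*(-92)/(63/8))/(-11038) = -6087*1/39660 + (2 + (½)*(-92)*(8/63))*(-1/11038) = -2029/13220 + (2 - 368/63)*(-1/11038) = -2029/13220 - 242/63*(-1/11038) = -2029/13220 + 121/347697 = -703877593/4596554340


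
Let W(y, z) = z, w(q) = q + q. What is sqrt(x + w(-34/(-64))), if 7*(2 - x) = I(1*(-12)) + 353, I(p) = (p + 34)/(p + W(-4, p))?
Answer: I*sqrt(333291)/84 ≈ 6.8728*I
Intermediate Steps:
w(q) = 2*q
I(p) = (34 + p)/(2*p) (I(p) = (p + 34)/(p + p) = (34 + p)/((2*p)) = (34 + p)*(1/(2*p)) = (34 + p)/(2*p))
x = -4057/84 (x = 2 - ((34 + 1*(-12))/(2*((1*(-12)))) + 353)/7 = 2 - ((1/2)*(34 - 12)/(-12) + 353)/7 = 2 - ((1/2)*(-1/12)*22 + 353)/7 = 2 - (-11/12 + 353)/7 = 2 - 1/7*4225/12 = 2 - 4225/84 = -4057/84 ≈ -48.298)
sqrt(x + w(-34/(-64))) = sqrt(-4057/84 + 2*(-34/(-64))) = sqrt(-4057/84 + 2*(-34*(-1/64))) = sqrt(-4057/84 + 2*(17/32)) = sqrt(-4057/84 + 17/16) = sqrt(-15871/336) = I*sqrt(333291)/84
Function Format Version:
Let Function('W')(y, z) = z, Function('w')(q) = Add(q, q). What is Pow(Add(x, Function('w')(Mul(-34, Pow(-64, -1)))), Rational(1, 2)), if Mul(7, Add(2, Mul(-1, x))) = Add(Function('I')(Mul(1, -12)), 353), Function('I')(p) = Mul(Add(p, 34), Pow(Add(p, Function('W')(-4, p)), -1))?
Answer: Mul(Rational(1, 84), I, Pow(333291, Rational(1, 2))) ≈ Mul(6.8728, I)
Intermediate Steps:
Function('w')(q) = Mul(2, q)
Function('I')(p) = Mul(Rational(1, 2), Pow(p, -1), Add(34, p)) (Function('I')(p) = Mul(Add(p, 34), Pow(Add(p, p), -1)) = Mul(Add(34, p), Pow(Mul(2, p), -1)) = Mul(Add(34, p), Mul(Rational(1, 2), Pow(p, -1))) = Mul(Rational(1, 2), Pow(p, -1), Add(34, p)))
x = Rational(-4057, 84) (x = Add(2, Mul(Rational(-1, 7), Add(Mul(Rational(1, 2), Pow(Mul(1, -12), -1), Add(34, Mul(1, -12))), 353))) = Add(2, Mul(Rational(-1, 7), Add(Mul(Rational(1, 2), Pow(-12, -1), Add(34, -12)), 353))) = Add(2, Mul(Rational(-1, 7), Add(Mul(Rational(1, 2), Rational(-1, 12), 22), 353))) = Add(2, Mul(Rational(-1, 7), Add(Rational(-11, 12), 353))) = Add(2, Mul(Rational(-1, 7), Rational(4225, 12))) = Add(2, Rational(-4225, 84)) = Rational(-4057, 84) ≈ -48.298)
Pow(Add(x, Function('w')(Mul(-34, Pow(-64, -1)))), Rational(1, 2)) = Pow(Add(Rational(-4057, 84), Mul(2, Mul(-34, Pow(-64, -1)))), Rational(1, 2)) = Pow(Add(Rational(-4057, 84), Mul(2, Mul(-34, Rational(-1, 64)))), Rational(1, 2)) = Pow(Add(Rational(-4057, 84), Mul(2, Rational(17, 32))), Rational(1, 2)) = Pow(Add(Rational(-4057, 84), Rational(17, 16)), Rational(1, 2)) = Pow(Rational(-15871, 336), Rational(1, 2)) = Mul(Rational(1, 84), I, Pow(333291, Rational(1, 2)))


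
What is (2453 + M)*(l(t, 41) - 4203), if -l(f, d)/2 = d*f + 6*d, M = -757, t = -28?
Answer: -4068704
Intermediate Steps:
l(f, d) = -12*d - 2*d*f (l(f, d) = -2*(d*f + 6*d) = -2*(6*d + d*f) = -12*d - 2*d*f)
(2453 + M)*(l(t, 41) - 4203) = (2453 - 757)*(-2*41*(6 - 28) - 4203) = 1696*(-2*41*(-22) - 4203) = 1696*(1804 - 4203) = 1696*(-2399) = -4068704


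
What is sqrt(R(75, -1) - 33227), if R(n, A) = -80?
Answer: I*sqrt(33307) ≈ 182.5*I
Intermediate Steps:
sqrt(R(75, -1) - 33227) = sqrt(-80 - 33227) = sqrt(-33307) = I*sqrt(33307)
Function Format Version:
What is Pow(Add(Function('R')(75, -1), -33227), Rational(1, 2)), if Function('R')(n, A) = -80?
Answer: Mul(I, Pow(33307, Rational(1, 2))) ≈ Mul(182.50, I)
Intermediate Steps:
Pow(Add(Function('R')(75, -1), -33227), Rational(1, 2)) = Pow(Add(-80, -33227), Rational(1, 2)) = Pow(-33307, Rational(1, 2)) = Mul(I, Pow(33307, Rational(1, 2)))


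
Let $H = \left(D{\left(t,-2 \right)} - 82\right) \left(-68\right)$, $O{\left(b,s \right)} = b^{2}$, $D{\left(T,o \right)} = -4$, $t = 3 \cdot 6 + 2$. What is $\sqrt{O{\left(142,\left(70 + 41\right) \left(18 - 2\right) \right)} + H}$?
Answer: $2 \sqrt{6503} \approx 161.28$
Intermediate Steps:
$t = 20$ ($t = 18 + 2 = 20$)
$H = 5848$ ($H = \left(-4 - 82\right) \left(-68\right) = \left(-86\right) \left(-68\right) = 5848$)
$\sqrt{O{\left(142,\left(70 + 41\right) \left(18 - 2\right) \right)} + H} = \sqrt{142^{2} + 5848} = \sqrt{20164 + 5848} = \sqrt{26012} = 2 \sqrt{6503}$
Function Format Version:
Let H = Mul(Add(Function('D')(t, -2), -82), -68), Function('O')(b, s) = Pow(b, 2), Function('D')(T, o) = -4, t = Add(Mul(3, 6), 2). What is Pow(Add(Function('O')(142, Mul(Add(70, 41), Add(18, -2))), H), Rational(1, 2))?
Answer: Mul(2, Pow(6503, Rational(1, 2))) ≈ 161.28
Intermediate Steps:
t = 20 (t = Add(18, 2) = 20)
H = 5848 (H = Mul(Add(-4, -82), -68) = Mul(-86, -68) = 5848)
Pow(Add(Function('O')(142, Mul(Add(70, 41), Add(18, -2))), H), Rational(1, 2)) = Pow(Add(Pow(142, 2), 5848), Rational(1, 2)) = Pow(Add(20164, 5848), Rational(1, 2)) = Pow(26012, Rational(1, 2)) = Mul(2, Pow(6503, Rational(1, 2)))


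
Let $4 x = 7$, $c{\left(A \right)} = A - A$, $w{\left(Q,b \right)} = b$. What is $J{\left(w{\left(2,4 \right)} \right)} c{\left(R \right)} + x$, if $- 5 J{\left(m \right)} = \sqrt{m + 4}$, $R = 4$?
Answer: $\frac{7}{4} \approx 1.75$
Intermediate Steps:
$c{\left(A \right)} = 0$
$x = \frac{7}{4}$ ($x = \frac{1}{4} \cdot 7 = \frac{7}{4} \approx 1.75$)
$J{\left(m \right)} = - \frac{\sqrt{4 + m}}{5}$ ($J{\left(m \right)} = - \frac{\sqrt{m + 4}}{5} = - \frac{\sqrt{4 + m}}{5}$)
$J{\left(w{\left(2,4 \right)} \right)} c{\left(R \right)} + x = - \frac{\sqrt{4 + 4}}{5} \cdot 0 + \frac{7}{4} = - \frac{\sqrt{8}}{5} \cdot 0 + \frac{7}{4} = - \frac{2 \sqrt{2}}{5} \cdot 0 + \frac{7}{4} = 0 + \frac{7}{4} = \frac{7}{4}$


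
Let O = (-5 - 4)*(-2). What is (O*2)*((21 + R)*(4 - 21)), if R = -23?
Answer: 1224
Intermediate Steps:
O = 18 (O = -9*(-2) = 18)
(O*2)*((21 + R)*(4 - 21)) = (18*2)*((21 - 23)*(4 - 21)) = 36*(-2*(-17)) = 36*34 = 1224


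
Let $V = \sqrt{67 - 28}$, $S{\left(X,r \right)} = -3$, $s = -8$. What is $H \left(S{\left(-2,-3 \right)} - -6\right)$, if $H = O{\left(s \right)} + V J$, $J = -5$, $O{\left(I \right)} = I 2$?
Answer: $-48 - 15 \sqrt{39} \approx -141.68$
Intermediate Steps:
$V = \sqrt{39} \approx 6.245$
$O{\left(I \right)} = 2 I$
$H = -16 - 5 \sqrt{39}$ ($H = 2 \left(-8\right) + \sqrt{39} \left(-5\right) = -16 - 5 \sqrt{39} \approx -47.225$)
$H \left(S{\left(-2,-3 \right)} - -6\right) = \left(-16 - 5 \sqrt{39}\right) \left(-3 - -6\right) = \left(-16 - 5 \sqrt{39}\right) \left(-3 + 6\right) = \left(-16 - 5 \sqrt{39}\right) 3 = -48 - 15 \sqrt{39}$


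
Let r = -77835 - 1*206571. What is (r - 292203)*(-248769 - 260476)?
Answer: 293635250205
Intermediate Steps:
r = -284406 (r = -77835 - 206571 = -284406)
(r - 292203)*(-248769 - 260476) = (-284406 - 292203)*(-248769 - 260476) = -576609*(-509245) = 293635250205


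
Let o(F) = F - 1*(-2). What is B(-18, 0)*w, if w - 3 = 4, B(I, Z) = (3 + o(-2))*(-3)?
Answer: -63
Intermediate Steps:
o(F) = 2 + F (o(F) = F + 2 = 2 + F)
B(I, Z) = -9 (B(I, Z) = (3 + (2 - 2))*(-3) = (3 + 0)*(-3) = 3*(-3) = -9)
w = 7 (w = 3 + 4 = 7)
B(-18, 0)*w = -9*7 = -63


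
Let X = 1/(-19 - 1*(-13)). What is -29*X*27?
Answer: 261/2 ≈ 130.50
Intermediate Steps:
X = -1/6 (X = 1/(-19 + 13) = 1/(-6) = -1/6 ≈ -0.16667)
-29*X*27 = -29*(-1/6)*27 = (29/6)*27 = 261/2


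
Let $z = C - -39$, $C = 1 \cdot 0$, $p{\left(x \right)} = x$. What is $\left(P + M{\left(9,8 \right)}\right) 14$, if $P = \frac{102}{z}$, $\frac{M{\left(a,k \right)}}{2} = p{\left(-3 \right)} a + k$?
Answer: $- \frac{6440}{13} \approx -495.38$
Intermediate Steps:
$C = 0$
$M{\left(a,k \right)} = - 6 a + 2 k$ ($M{\left(a,k \right)} = 2 \left(- 3 a + k\right) = 2 \left(k - 3 a\right) = - 6 a + 2 k$)
$z = 39$ ($z = 0 - -39 = 0 + 39 = 39$)
$P = \frac{34}{13}$ ($P = \frac{102}{39} = 102 \cdot \frac{1}{39} = \frac{34}{13} \approx 2.6154$)
$\left(P + M{\left(9,8 \right)}\right) 14 = \left(\frac{34}{13} + \left(\left(-6\right) 9 + 2 \cdot 8\right)\right) 14 = \left(\frac{34}{13} + \left(-54 + 16\right)\right) 14 = \left(\frac{34}{13} - 38\right) 14 = \left(- \frac{460}{13}\right) 14 = - \frac{6440}{13}$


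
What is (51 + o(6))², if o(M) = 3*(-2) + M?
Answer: 2601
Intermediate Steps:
o(M) = -6 + M
(51 + o(6))² = (51 + (-6 + 6))² = (51 + 0)² = 51² = 2601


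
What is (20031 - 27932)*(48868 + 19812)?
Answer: -542640680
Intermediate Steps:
(20031 - 27932)*(48868 + 19812) = -7901*68680 = -542640680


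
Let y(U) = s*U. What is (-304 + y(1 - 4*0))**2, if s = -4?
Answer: 94864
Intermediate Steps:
y(U) = -4*U
(-304 + y(1 - 4*0))**2 = (-304 - 4*(1 - 4*0))**2 = (-304 - 4*(1 + 0))**2 = (-304 - 4*1)**2 = (-304 - 4)**2 = (-308)**2 = 94864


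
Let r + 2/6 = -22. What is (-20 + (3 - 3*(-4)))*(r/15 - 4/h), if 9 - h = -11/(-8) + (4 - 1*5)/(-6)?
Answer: 16313/1611 ≈ 10.126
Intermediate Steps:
r = -67/3 (r = -⅓ - 22 = -67/3 ≈ -22.333)
h = 179/24 (h = 9 - (-11/(-8) + (4 - 1*5)/(-6)) = 9 - (-11*(-⅛) + (4 - 5)*(-⅙)) = 9 - (11/8 - 1*(-⅙)) = 9 - (11/8 + ⅙) = 9 - 1*37/24 = 9 - 37/24 = 179/24 ≈ 7.4583)
(-20 + (3 - 3*(-4)))*(r/15 - 4/h) = (-20 + (3 - 3*(-4)))*(-67/3/15 - 4/179/24) = (-20 + (3 + 12))*(-67/3*1/15 - 4*24/179) = (-20 + 15)*(-67/45 - 96/179) = -5*(-16313/8055) = 16313/1611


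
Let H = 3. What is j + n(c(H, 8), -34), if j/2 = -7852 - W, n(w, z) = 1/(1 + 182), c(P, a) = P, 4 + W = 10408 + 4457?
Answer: -8312957/183 ≈ -45426.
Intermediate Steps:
W = 14861 (W = -4 + (10408 + 4457) = -4 + 14865 = 14861)
n(w, z) = 1/183
j = -45426 (j = 2*(-7852 - 1*14861) = 2*(-7852 - 14861) = 2*(-22713) = -45426)
j + n(c(H, 8), -34) = -45426 + 1/183 = -8312957/183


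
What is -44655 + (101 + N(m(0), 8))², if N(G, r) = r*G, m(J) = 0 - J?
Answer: -34454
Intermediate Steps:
m(J) = -J
N(G, r) = G*r
-44655 + (101 + N(m(0), 8))² = -44655 + (101 - 1*0*8)² = -44655 + (101 + 0*8)² = -44655 + (101 + 0)² = -44655 + 101² = -44655 + 10201 = -34454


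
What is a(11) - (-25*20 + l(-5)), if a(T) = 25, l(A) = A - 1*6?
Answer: 536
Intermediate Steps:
l(A) = -6 + A (l(A) = A - 6 = -6 + A)
a(11) - (-25*20 + l(-5)) = 25 - (-25*20 + (-6 - 5)) = 25 - (-500 - 11) = 25 - 1*(-511) = 25 + 511 = 536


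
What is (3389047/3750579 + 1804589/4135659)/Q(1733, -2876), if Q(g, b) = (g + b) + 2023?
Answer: 1732016361167/1137481825081140 ≈ 0.0015227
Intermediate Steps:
Q(g, b) = 2023 + b + g (Q(g, b) = (b + g) + 2023 = 2023 + b + g)
(3389047/3750579 + 1804589/4135659)/Q(1733, -2876) = (3389047/3750579 + 1804589/4135659)/(2023 - 2876 + 1733) = (3389047*(1/3750579) + 1804589*(1/4135659))/880 = (3389047/3750579 + 1804589/4135659)*(1/880) = (6928065444668/5170371932187)*(1/880) = 1732016361167/1137481825081140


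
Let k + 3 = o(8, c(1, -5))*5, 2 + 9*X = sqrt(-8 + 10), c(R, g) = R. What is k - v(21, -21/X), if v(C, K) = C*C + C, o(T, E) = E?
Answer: -460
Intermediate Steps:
X = -2/9 + sqrt(2)/9 (X = -2/9 + sqrt(-8 + 10)/9 = -2/9 + sqrt(2)/9 ≈ -0.065087)
v(C, K) = C + C**2 (v(C, K) = C**2 + C = C + C**2)
k = 2 (k = -3 + 1*5 = -3 + 5 = 2)
k - v(21, -21/X) = 2 - 21*(1 + 21) = 2 - 21*22 = 2 - 1*462 = 2 - 462 = -460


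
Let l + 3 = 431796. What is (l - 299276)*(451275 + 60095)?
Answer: 67765218290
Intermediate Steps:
l = 431793 (l = -3 + 431796 = 431793)
(l - 299276)*(451275 + 60095) = (431793 - 299276)*(451275 + 60095) = 132517*511370 = 67765218290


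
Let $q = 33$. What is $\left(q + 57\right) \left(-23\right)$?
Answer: $-2070$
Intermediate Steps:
$\left(q + 57\right) \left(-23\right) = \left(33 + 57\right) \left(-23\right) = 90 \left(-23\right) = -2070$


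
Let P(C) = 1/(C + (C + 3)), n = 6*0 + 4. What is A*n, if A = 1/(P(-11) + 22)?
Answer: 76/417 ≈ 0.18225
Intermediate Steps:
n = 4 (n = 0 + 4 = 4)
P(C) = 1/(3 + 2*C) (P(C) = 1/(C + (3 + C)) = 1/(3 + 2*C))
A = 19/417 (A = 1/(1/(3 + 2*(-11)) + 22) = 1/(1/(3 - 22) + 22) = 1/(1/(-19) + 22) = 1/(-1/19 + 22) = 1/(417/19) = 19/417 ≈ 0.045564)
A*n = (19/417)*4 = 76/417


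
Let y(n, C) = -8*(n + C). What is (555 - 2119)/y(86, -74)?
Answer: 391/24 ≈ 16.292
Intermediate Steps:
y(n, C) = -8*C - 8*n (y(n, C) = -8*(C + n) = -8*C - 8*n)
(555 - 2119)/y(86, -74) = (555 - 2119)/(-8*(-74) - 8*86) = -1564/(592 - 688) = -1564/(-96) = -1564*(-1/96) = 391/24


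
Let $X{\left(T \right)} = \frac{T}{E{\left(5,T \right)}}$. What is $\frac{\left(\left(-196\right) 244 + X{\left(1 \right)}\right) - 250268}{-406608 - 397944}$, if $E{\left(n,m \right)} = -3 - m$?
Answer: $\frac{1192369}{3218208} \approx 0.37051$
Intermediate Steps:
$X{\left(T \right)} = \frac{T}{-3 - T}$
$\frac{\left(\left(-196\right) 244 + X{\left(1 \right)}\right) - 250268}{-406608 - 397944} = \frac{\left(\left(-196\right) 244 - 1 \frac{1}{3 + 1}\right) - 250268}{-406608 - 397944} = \frac{\left(-47824 - 1 \cdot \frac{1}{4}\right) - 250268}{-804552} = \left(\left(-47824 - 1 \cdot \frac{1}{4}\right) - 250268\right) \left(- \frac{1}{804552}\right) = \left(\left(-47824 - \frac{1}{4}\right) - 250268\right) \left(- \frac{1}{804552}\right) = \left(- \frac{191297}{4} - 250268\right) \left(- \frac{1}{804552}\right) = \left(- \frac{1192369}{4}\right) \left(- \frac{1}{804552}\right) = \frac{1192369}{3218208}$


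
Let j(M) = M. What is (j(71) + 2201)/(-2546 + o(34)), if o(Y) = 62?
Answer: -568/621 ≈ -0.91465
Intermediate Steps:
(j(71) + 2201)/(-2546 + o(34)) = (71 + 2201)/(-2546 + 62) = 2272/(-2484) = 2272*(-1/2484) = -568/621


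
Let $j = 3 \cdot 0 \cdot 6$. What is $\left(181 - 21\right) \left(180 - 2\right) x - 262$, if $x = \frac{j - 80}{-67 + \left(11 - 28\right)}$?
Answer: $\frac{564098}{21} \approx 26862.0$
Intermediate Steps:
$j = 0$ ($j = 0 \cdot 6 = 0$)
$x = \frac{20}{21}$ ($x = \frac{0 - 80}{-67 + \left(11 - 28\right)} = - \frac{80}{-67 + \left(11 - 28\right)} = - \frac{80}{-67 - 17} = - \frac{80}{-84} = \left(-80\right) \left(- \frac{1}{84}\right) = \frac{20}{21} \approx 0.95238$)
$\left(181 - 21\right) \left(180 - 2\right) x - 262 = \left(181 - 21\right) \left(180 - 2\right) \frac{20}{21} - 262 = 160 \cdot 178 \cdot \frac{20}{21} - 262 = 28480 \cdot \frac{20}{21} - 262 = \frac{569600}{21} - 262 = \frac{564098}{21}$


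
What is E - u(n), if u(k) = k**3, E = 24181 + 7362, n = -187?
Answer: 6570746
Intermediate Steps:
E = 31543
E - u(n) = 31543 - 1*(-187)**3 = 31543 - 1*(-6539203) = 31543 + 6539203 = 6570746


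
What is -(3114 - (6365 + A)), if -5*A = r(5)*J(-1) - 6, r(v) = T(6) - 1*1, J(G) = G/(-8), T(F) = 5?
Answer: 32521/10 ≈ 3252.1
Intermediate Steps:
J(G) = -G/8 (J(G) = G*(-⅛) = -G/8)
r(v) = 4 (r(v) = 5 - 1*1 = 5 - 1 = 4)
A = 11/10 (A = -(4*(-⅛*(-1)) - 6)/5 = -(4*(⅛) - 6)/5 = -(½ - 6)/5 = -⅕*(-11/2) = 11/10 ≈ 1.1000)
-(3114 - (6365 + A)) = -(3114 - (6365 + 11/10)) = -(3114 - 1*63661/10) = -(3114 - 63661/10) = -1*(-32521/10) = 32521/10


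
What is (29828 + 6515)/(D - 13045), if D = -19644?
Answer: -36343/32689 ≈ -1.1118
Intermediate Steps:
(29828 + 6515)/(D - 13045) = (29828 + 6515)/(-19644 - 13045) = 36343/(-32689) = 36343*(-1/32689) = -36343/32689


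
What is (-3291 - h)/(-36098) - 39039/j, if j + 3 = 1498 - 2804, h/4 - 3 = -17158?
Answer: 17191093/613666 ≈ 28.014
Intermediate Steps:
h = -68620 (h = 12 + 4*(-17158) = 12 - 68632 = -68620)
j = -1309 (j = -3 + (1498 - 2804) = -3 - 1306 = -1309)
(-3291 - h)/(-36098) - 39039/j = (-3291 - 1*(-68620))/(-36098) - 39039/(-1309) = (-3291 + 68620)*(-1/36098) - 39039*(-1/1309) = 65329*(-1/36098) + 507/17 = -65329/36098 + 507/17 = 17191093/613666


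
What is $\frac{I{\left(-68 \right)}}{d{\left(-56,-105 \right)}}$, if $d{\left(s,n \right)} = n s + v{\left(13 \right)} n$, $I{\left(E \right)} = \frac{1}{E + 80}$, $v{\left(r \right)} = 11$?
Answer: $\frac{1}{56700} \approx 1.7637 \cdot 10^{-5}$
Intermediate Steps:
$I{\left(E \right)} = \frac{1}{80 + E}$
$d{\left(s,n \right)} = 11 n + n s$ ($d{\left(s,n \right)} = n s + 11 n = 11 n + n s$)
$\frac{I{\left(-68 \right)}}{d{\left(-56,-105 \right)}} = \frac{1}{\left(80 - 68\right) \left(- 105 \left(11 - 56\right)\right)} = \frac{1}{12 \left(\left(-105\right) \left(-45\right)\right)} = \frac{1}{12 \cdot 4725} = \frac{1}{12} \cdot \frac{1}{4725} = \frac{1}{56700}$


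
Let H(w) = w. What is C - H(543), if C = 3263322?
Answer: 3262779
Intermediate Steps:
C - H(543) = 3263322 - 1*543 = 3263322 - 543 = 3262779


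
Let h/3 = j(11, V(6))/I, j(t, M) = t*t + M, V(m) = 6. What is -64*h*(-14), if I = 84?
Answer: 4064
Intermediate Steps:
j(t, M) = M + t² (j(t, M) = t² + M = M + t²)
h = 127/28 (h = 3*((6 + 11²)/84) = 3*((6 + 121)*(1/84)) = 3*(127*(1/84)) = 3*(127/84) = 127/28 ≈ 4.5357)
-64*h*(-14) = -64*127/28*(-14) = -2032/7*(-14) = 4064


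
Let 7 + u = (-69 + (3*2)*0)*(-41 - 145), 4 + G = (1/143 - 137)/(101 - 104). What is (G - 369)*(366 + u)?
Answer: -617551137/143 ≈ -4.3185e+6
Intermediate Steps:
G = 5958/143 (G = -4 + (1/143 - 137)/(101 - 104) = -4 + (1/143 - 137)/(-3) = -4 - 19590/143*(-⅓) = -4 + 6530/143 = 5958/143 ≈ 41.664)
u = 12827 (u = -7 + (-69 + (3*2)*0)*(-41 - 145) = -7 + (-69 + 6*0)*(-186) = -7 + (-69 + 0)*(-186) = -7 - 69*(-186) = -7 + 12834 = 12827)
(G - 369)*(366 + u) = (5958/143 - 369)*(366 + 12827) = -46809/143*13193 = -617551137/143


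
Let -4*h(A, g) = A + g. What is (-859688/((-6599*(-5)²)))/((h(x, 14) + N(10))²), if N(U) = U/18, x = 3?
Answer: 1114155648/2918242775 ≈ 0.38179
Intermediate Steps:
h(A, g) = -A/4 - g/4 (h(A, g) = -(A + g)/4 = -A/4 - g/4)
N(U) = U/18 (N(U) = U*(1/18) = U/18)
(-859688/((-6599*(-5)²)))/((h(x, 14) + N(10))²) = (-859688/((-6599*(-5)²)))/(((-¼*3 - ¼*14) + (1/18)*10)²) = (-859688/((-6599*25)))/(((-¾ - 7/2) + 5/9)²) = (-859688/(-164975))/((-17/4 + 5/9)²) = (-859688*(-1/164975))/((-133/36)²) = 859688/(164975*(17689/1296)) = (859688/164975)*(1296/17689) = 1114155648/2918242775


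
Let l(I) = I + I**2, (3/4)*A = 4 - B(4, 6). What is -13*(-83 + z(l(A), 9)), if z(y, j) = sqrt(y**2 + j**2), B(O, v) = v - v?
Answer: 1079 - 13*sqrt(98977)/9 ≈ 624.57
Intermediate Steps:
B(O, v) = 0
A = 16/3 (A = 4*(4 - 1*0)/3 = 4*(4 + 0)/3 = (4/3)*4 = 16/3 ≈ 5.3333)
z(y, j) = sqrt(j**2 + y**2)
-13*(-83 + z(l(A), 9)) = -13*(-83 + sqrt(9**2 + (16*(1 + 16/3)/3)**2)) = -13*(-83 + sqrt(81 + ((16/3)*(19/3))**2)) = -13*(-83 + sqrt(81 + (304/9)**2)) = -13*(-83 + sqrt(81 + 92416/81)) = -13*(-83 + sqrt(98977/81)) = -13*(-83 + sqrt(98977)/9) = 1079 - 13*sqrt(98977)/9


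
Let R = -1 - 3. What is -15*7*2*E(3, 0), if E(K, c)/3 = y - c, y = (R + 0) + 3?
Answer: 630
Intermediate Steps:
R = -4
y = -1 (y = (-4 + 0) + 3 = -4 + 3 = -1)
E(K, c) = -3 - 3*c (E(K, c) = 3*(-1 - c) = -3 - 3*c)
-15*7*2*E(3, 0) = -15*7*2*(-3 - 3*0) = -210*(-3 + 0) = -210*(-3) = -15*(-42) = 630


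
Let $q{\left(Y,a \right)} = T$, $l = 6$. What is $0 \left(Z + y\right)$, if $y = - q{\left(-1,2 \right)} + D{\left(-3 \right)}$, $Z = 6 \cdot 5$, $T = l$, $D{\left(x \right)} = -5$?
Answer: $0$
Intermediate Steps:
$T = 6$
$q{\left(Y,a \right)} = 6$
$Z = 30$
$y = -11$ ($y = \left(-1\right) 6 - 5 = -6 - 5 = -11$)
$0 \left(Z + y\right) = 0 \left(30 - 11\right) = 0 \cdot 19 = 0$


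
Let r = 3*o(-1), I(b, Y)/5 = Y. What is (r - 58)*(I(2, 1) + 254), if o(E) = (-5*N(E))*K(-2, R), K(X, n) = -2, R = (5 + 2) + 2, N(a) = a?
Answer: -22792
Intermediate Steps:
I(b, Y) = 5*Y
R = 9 (R = 7 + 2 = 9)
o(E) = 10*E (o(E) = -5*E*(-2) = 10*E)
r = -30 (r = 3*(10*(-1)) = 3*(-10) = -30)
(r - 58)*(I(2, 1) + 254) = (-30 - 58)*(5*1 + 254) = -88*(5 + 254) = -88*259 = -22792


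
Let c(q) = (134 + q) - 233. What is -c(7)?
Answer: 92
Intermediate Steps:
c(q) = -99 + q
-c(7) = -(-99 + 7) = -1*(-92) = 92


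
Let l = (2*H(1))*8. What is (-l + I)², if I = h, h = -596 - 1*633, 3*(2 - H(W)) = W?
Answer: 14190289/9 ≈ 1.5767e+6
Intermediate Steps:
H(W) = 2 - W/3
l = 80/3 (l = (2*(2 - ⅓*1))*8 = (2*(2 - ⅓))*8 = (2*(5/3))*8 = (10/3)*8 = 80/3 ≈ 26.667)
h = -1229 (h = -596 - 633 = -1229)
I = -1229
(-l + I)² = (-1*80/3 - 1229)² = (-80/3 - 1229)² = (-3767/3)² = 14190289/9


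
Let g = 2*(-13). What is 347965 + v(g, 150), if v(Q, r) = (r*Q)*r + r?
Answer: -236885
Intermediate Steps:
g = -26
v(Q, r) = r + Q*r² (v(Q, r) = (Q*r)*r + r = Q*r² + r = r + Q*r²)
347965 + v(g, 150) = 347965 + 150*(1 - 26*150) = 347965 + 150*(1 - 3900) = 347965 + 150*(-3899) = 347965 - 584850 = -236885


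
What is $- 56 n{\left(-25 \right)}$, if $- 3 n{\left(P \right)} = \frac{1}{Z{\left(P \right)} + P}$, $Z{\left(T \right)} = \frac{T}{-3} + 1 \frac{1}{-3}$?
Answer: $- \frac{56}{51} \approx -1.098$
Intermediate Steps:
$Z{\left(T \right)} = - \frac{1}{3} - \frac{T}{3}$ ($Z{\left(T \right)} = T \left(- \frac{1}{3}\right) + 1 \left(- \frac{1}{3}\right) = - \frac{T}{3} - \frac{1}{3} = - \frac{1}{3} - \frac{T}{3}$)
$n{\left(P \right)} = - \frac{1}{3 \left(- \frac{1}{3} + \frac{2 P}{3}\right)}$ ($n{\left(P \right)} = - \frac{1}{3 \left(\left(- \frac{1}{3} - \frac{P}{3}\right) + P\right)} = - \frac{1}{3 \left(- \frac{1}{3} + \frac{2 P}{3}\right)}$)
$- 56 n{\left(-25 \right)} = - 56 \left(- \frac{1}{-1 + 2 \left(-25\right)}\right) = - 56 \left(- \frac{1}{-1 - 50}\right) = - 56 \left(- \frac{1}{-51}\right) = - 56 \left(\left(-1\right) \left(- \frac{1}{51}\right)\right) = \left(-56\right) \frac{1}{51} = - \frac{56}{51}$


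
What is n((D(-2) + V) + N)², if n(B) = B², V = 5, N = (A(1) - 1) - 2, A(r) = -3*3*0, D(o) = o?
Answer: 0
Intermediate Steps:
A(r) = 0 (A(r) = -9*0 = 0)
N = -3 (N = (0 - 1) - 2 = -1 - 2 = -3)
n((D(-2) + V) + N)² = (((-2 + 5) - 3)²)² = ((3 - 3)²)² = (0²)² = 0² = 0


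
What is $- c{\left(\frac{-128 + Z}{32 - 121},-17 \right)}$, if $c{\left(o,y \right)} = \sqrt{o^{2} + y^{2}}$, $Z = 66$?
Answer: $- \frac{\sqrt{2293013}}{89} \approx -17.014$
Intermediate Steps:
$- c{\left(\frac{-128 + Z}{32 - 121},-17 \right)} = - \sqrt{\left(\frac{-128 + 66}{32 - 121}\right)^{2} + \left(-17\right)^{2}} = - \sqrt{\left(- \frac{62}{-89}\right)^{2} + 289} = - \sqrt{\left(\left(-62\right) \left(- \frac{1}{89}\right)\right)^{2} + 289} = - \sqrt{\left(\frac{62}{89}\right)^{2} + 289} = - \sqrt{\frac{3844}{7921} + 289} = - \sqrt{\frac{2293013}{7921}} = - \frac{\sqrt{2293013}}{89}$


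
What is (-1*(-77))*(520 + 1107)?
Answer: 125279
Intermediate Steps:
(-1*(-77))*(520 + 1107) = 77*1627 = 125279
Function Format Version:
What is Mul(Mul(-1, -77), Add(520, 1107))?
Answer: 125279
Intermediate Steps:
Mul(Mul(-1, -77), Add(520, 1107)) = Mul(77, 1627) = 125279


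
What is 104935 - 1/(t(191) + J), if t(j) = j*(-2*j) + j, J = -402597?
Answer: 49882741081/475368 ≈ 1.0494e+5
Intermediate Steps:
t(j) = j - 2*j² (t(j) = -2*j² + j = j - 2*j²)
104935 - 1/(t(191) + J) = 104935 - 1/(191*(1 - 2*191) - 402597) = 104935 - 1/(191*(1 - 382) - 402597) = 104935 - 1/(191*(-381) - 402597) = 104935 - 1/(-72771 - 402597) = 104935 - 1/(-475368) = 104935 - 1*(-1/475368) = 104935 + 1/475368 = 49882741081/475368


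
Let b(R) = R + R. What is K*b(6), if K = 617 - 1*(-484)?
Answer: 13212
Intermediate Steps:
b(R) = 2*R
K = 1101 (K = 617 + 484 = 1101)
K*b(6) = 1101*(2*6) = 1101*12 = 13212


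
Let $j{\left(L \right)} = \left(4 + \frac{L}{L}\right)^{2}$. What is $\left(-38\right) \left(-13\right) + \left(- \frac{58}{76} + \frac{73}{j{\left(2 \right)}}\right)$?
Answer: $\frac{471349}{950} \approx 496.16$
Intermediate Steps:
$j{\left(L \right)} = 25$ ($j{\left(L \right)} = \left(4 + 1\right)^{2} = 5^{2} = 25$)
$\left(-38\right) \left(-13\right) + \left(- \frac{58}{76} + \frac{73}{j{\left(2 \right)}}\right) = \left(-38\right) \left(-13\right) + \left(- \frac{58}{76} + \frac{73}{25}\right) = 494 + \left(\left(-58\right) \frac{1}{76} + 73 \cdot \frac{1}{25}\right) = 494 + \left(- \frac{29}{38} + \frac{73}{25}\right) = 494 + \frac{2049}{950} = \frac{471349}{950}$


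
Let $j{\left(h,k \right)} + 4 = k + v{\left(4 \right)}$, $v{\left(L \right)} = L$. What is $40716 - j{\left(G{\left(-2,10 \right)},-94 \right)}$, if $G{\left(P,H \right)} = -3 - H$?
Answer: $40810$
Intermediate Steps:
$j{\left(h,k \right)} = k$ ($j{\left(h,k \right)} = -4 + \left(k + 4\right) = -4 + \left(4 + k\right) = k$)
$40716 - j{\left(G{\left(-2,10 \right)},-94 \right)} = 40716 - -94 = 40716 + 94 = 40810$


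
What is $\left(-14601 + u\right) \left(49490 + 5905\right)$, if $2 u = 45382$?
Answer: $448145550$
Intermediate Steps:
$u = 22691$ ($u = \frac{1}{2} \cdot 45382 = 22691$)
$\left(-14601 + u\right) \left(49490 + 5905\right) = \left(-14601 + 22691\right) \left(49490 + 5905\right) = 8090 \cdot 55395 = 448145550$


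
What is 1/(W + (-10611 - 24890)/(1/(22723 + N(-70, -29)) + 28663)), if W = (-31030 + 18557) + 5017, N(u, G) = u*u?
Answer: -791758050/5904328664923 ≈ -0.00013410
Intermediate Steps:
N(u, G) = u²
W = -7456 (W = -12473 + 5017 = -7456)
1/(W + (-10611 - 24890)/(1/(22723 + N(-70, -29)) + 28663)) = 1/(-7456 + (-10611 - 24890)/(1/(22723 + (-70)²) + 28663)) = 1/(-7456 - 35501/(1/(22723 + 4900) + 28663)) = 1/(-7456 - 35501/(1/27623 + 28663)) = 1/(-7456 - 35501/791758050/27623) = 1/(-7456 - 35501*27623/791758050) = 1/(-7456 - 980644123/791758050) = 1/(-5904328664923/791758050) = -791758050/5904328664923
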